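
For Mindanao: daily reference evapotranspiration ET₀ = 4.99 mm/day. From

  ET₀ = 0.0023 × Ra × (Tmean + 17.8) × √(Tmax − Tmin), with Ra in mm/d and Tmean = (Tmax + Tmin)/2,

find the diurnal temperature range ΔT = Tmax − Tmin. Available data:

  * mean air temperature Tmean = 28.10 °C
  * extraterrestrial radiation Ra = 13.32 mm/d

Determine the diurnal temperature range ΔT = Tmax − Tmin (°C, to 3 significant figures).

12.6 °C

√ΔT = ET₀ / [0.0023 × Ra × (Tmean+17.8)] = 4.99 / (0.0023 × 13.32 × 45.90) = 3.5486
ΔT = 3.5486² = 12.593 °C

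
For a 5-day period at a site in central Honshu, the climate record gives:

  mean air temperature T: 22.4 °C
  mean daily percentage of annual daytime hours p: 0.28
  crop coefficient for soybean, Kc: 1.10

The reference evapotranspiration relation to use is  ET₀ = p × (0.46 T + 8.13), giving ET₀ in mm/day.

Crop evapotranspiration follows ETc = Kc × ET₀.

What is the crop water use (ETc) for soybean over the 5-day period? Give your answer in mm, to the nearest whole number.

28 mm

ET₀ = 0.28 × (0.46 × 22.4 + 8.13) = 0.28 × 18.434 = 5.1615 mm/d
ETc = Kc × ET₀ = 1.10 × 5.1615 = 5.6777 mm/d
Over 5 days: 5.6777 × 5 = 28.389 mm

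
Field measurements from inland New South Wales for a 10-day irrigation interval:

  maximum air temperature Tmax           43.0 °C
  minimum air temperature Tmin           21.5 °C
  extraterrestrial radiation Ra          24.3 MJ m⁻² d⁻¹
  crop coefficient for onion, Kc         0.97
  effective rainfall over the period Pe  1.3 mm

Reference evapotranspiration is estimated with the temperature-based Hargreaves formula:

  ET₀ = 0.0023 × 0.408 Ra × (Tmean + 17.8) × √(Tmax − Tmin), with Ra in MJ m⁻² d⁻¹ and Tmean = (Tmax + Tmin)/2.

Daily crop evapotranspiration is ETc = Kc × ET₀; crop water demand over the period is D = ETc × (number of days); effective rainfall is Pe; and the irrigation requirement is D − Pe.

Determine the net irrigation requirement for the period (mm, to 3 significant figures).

Tmean = (43.0 + 21.5)/2 = 32.25 °C
0.408 Ra = 0.408 × 24.3 = 9.9144 mm/d equivalent
ET₀ = 0.0023 × 9.9144 × (32.25 + 17.8) × √21.5 = 0.0023 × 9.9144 × 50.05 × 4.6368 = 5.2920 mm/d
ETc = Kc × ET₀ = 0.97 × 5.2920 = 5.1332 mm/d
Crop demand D = ETc × 10 d = 5.1332 × 10 = 51.332 mm
D − Pe = 51.332 − 1.3 = 50.032 mm

50.0 mm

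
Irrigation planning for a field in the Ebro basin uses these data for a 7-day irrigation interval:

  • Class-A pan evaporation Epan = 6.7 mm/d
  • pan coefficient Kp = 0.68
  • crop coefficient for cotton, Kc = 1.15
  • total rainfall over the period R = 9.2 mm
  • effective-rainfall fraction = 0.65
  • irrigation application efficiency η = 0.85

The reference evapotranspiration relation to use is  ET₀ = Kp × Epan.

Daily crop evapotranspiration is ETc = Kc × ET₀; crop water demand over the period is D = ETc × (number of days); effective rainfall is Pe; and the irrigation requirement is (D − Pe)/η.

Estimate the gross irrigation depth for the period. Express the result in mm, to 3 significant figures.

ET₀ = 0.68 × 6.7 = 4.5560 mm/d
ETc = Kc × ET₀ = 1.15 × 4.5560 = 5.2394 mm/d
Crop demand D = ETc × 7 d = 5.2394 × 7 = 36.676 mm
Pe = 0.65 × 9.2 = 5.980 mm
D − Pe = 36.676 − 5.980 = 30.696 mm
Gross irrigation = 30.696 / 0.85 = 36.113 mm

36.1 mm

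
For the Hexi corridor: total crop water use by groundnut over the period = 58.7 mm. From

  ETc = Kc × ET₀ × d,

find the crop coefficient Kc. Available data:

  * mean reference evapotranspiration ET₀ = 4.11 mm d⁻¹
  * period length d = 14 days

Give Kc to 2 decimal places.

ETc = Kc × ET₀ × d  ⇒  Kc = ETc / (ET₀ × d)
Kc = 58.7 / (4.11 × 14) = 58.7 / 57.54 = 1.0202

1.02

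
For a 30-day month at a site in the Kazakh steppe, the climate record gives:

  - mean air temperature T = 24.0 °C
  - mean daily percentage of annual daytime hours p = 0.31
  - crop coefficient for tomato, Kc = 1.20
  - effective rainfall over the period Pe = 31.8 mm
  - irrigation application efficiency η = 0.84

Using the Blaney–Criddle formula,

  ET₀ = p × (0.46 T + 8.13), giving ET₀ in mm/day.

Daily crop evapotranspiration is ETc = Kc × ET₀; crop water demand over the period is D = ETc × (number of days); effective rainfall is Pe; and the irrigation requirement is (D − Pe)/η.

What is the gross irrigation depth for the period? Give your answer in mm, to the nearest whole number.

217 mm

ET₀ = 0.31 × (0.46 × 24.0 + 8.13) = 0.31 × 19.170 = 5.9427 mm/d
ETc = Kc × ET₀ = 1.20 × 5.9427 = 7.1312 mm/d
Crop demand D = ETc × 30 d = 7.1312 × 30 = 213.936 mm
D − Pe = 213.936 − 31.8 = 182.136 mm
Gross irrigation = 182.136 / 0.84 = 216.829 mm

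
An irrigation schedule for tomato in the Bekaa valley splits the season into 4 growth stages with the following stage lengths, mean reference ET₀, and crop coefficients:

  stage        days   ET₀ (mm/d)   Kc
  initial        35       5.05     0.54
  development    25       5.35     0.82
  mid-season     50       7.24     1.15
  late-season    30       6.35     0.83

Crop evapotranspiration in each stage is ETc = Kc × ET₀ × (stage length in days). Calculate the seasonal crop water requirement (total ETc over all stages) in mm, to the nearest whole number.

780 mm

initial: 0.54 × 5.05 × 35 = 95.45 mm
development: 0.82 × 5.35 × 25 = 109.68 mm
mid-season: 1.15 × 7.24 × 50 = 416.30 mm
late-season: 0.83 × 6.35 × 30 = 158.12 mm
Seasonal total = 779.55 mm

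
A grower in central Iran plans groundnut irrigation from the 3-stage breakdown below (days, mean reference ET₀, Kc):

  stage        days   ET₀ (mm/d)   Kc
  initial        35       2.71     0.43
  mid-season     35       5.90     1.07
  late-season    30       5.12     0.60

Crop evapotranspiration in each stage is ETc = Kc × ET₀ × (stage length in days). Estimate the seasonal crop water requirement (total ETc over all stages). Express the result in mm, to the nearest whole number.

354 mm

initial: 0.43 × 2.71 × 35 = 40.79 mm
mid-season: 1.07 × 5.90 × 35 = 220.96 mm
late-season: 0.60 × 5.12 × 30 = 92.16 mm
Seasonal total = 353.91 mm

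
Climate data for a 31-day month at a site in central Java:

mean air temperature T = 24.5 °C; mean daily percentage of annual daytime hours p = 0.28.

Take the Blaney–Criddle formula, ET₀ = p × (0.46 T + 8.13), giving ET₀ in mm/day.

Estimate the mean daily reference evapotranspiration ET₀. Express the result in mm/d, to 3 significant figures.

ET₀ = 0.28 × (0.46 × 24.5 + 8.13) = 0.28 × 19.400 = 5.4320 mm/d

5.43 mm/d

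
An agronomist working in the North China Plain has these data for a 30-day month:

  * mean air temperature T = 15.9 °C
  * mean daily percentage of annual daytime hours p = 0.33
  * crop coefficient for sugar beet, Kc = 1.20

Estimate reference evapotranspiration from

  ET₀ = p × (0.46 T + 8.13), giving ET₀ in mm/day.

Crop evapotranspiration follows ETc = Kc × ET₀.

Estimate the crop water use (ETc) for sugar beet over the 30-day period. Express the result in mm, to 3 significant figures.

183 mm

ET₀ = 0.33 × (0.46 × 15.9 + 8.13) = 0.33 × 15.444 = 5.0965 mm/d
ETc = Kc × ET₀ = 1.20 × 5.0965 = 6.1158 mm/d
Over 30 days: 6.1158 × 30 = 183.474 mm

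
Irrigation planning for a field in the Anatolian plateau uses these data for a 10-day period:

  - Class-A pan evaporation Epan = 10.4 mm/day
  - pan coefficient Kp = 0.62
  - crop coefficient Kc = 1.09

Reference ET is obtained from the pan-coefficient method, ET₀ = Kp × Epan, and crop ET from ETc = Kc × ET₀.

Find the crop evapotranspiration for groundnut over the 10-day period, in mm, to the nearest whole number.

70 mm

ET₀ = 0.62 × 10.4 = 6.4480 mm/d
ETc = Kc × ET₀ = 1.09 × 6.4480 = 7.0283 mm/d
Over 10 days: 7.0283 × 10 = 70.283 mm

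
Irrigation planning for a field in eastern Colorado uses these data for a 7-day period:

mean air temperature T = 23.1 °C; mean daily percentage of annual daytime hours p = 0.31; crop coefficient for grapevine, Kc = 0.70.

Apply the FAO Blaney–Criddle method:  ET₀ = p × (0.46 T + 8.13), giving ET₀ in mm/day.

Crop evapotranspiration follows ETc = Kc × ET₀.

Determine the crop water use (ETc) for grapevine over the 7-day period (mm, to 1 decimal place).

ET₀ = 0.31 × (0.46 × 23.1 + 8.13) = 0.31 × 18.756 = 5.8144 mm/d
ETc = Kc × ET₀ = 0.70 × 5.8144 = 4.0701 mm/d
Over 7 days: 4.0701 × 7 = 28.491 mm

28.5 mm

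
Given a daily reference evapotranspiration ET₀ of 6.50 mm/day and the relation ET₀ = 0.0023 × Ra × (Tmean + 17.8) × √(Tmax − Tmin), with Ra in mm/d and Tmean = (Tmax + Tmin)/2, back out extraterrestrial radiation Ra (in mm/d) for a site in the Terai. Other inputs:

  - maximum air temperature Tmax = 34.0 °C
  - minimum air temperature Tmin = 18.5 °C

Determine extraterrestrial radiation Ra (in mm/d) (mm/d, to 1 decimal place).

16.3 mm/d

Tmean = 26.25 °C; √ΔT = 3.9370
Ra = ET₀ / [0.0023 × (Tmean+17.8) × √ΔT] = 6.50 / (0.0023 × 44.05 × 3.9370) = 16.296 mm/d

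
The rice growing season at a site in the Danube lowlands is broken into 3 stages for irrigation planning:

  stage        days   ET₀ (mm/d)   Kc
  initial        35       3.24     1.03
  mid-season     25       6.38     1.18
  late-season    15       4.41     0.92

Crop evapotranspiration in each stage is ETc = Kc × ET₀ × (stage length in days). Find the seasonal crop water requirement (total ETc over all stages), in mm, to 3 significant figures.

initial: 1.03 × 3.24 × 35 = 116.80 mm
mid-season: 1.18 × 6.38 × 25 = 188.21 mm
late-season: 0.92 × 4.41 × 15 = 60.86 mm
Seasonal total = 365.87 mm

366 mm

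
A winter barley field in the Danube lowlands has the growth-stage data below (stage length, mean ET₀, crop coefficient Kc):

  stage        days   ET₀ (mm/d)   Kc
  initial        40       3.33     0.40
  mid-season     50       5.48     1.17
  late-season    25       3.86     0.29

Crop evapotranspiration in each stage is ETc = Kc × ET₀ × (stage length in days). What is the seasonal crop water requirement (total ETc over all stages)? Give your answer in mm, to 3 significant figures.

initial: 0.40 × 3.33 × 40 = 53.28 mm
mid-season: 1.17 × 5.48 × 50 = 320.58 mm
late-season: 0.29 × 3.86 × 25 = 27.99 mm
Seasonal total = 401.85 mm

402 mm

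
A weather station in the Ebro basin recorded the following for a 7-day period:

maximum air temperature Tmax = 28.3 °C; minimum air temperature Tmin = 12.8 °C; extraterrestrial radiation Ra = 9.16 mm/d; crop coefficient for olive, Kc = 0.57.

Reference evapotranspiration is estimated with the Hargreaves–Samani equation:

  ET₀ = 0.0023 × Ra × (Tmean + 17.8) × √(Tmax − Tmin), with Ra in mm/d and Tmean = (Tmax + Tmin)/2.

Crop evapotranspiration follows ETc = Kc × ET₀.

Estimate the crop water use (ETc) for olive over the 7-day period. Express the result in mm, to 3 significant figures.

Tmean = (28.3 + 12.8)/2 = 20.55 °C
ET₀ = 0.0023 × 9.16 × (20.55 + 17.8) × √15.5 = 0.0023 × 9.16 × 38.35 × 3.9370 = 3.1809 mm/d
ETc = Kc × ET₀ = 0.57 × 3.1809 = 1.8131 mm/d
Over 7 days: 1.8131 × 7 = 12.692 mm

12.7 mm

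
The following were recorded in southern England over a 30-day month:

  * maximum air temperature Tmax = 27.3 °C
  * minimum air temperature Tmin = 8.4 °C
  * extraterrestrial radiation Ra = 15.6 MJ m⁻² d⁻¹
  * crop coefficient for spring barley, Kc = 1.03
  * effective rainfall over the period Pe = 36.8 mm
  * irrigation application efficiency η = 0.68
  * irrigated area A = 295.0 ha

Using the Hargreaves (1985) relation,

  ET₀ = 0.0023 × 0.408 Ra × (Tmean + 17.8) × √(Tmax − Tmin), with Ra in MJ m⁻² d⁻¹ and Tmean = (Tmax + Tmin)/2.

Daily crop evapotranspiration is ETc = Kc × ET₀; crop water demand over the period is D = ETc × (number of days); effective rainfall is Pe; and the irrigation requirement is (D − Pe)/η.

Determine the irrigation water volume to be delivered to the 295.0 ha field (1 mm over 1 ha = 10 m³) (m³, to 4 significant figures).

144500 m³

Tmean = (27.3 + 8.4)/2 = 17.85 °C
0.408 Ra = 0.408 × 15.6 = 6.3648 mm/d equivalent
ET₀ = 0.0023 × 6.3648 × (17.85 + 17.8) × √18.9 = 0.0023 × 6.3648 × 35.65 × 4.3474 = 2.2688 mm/d
ETc = Kc × ET₀ = 1.03 × 2.2688 = 2.3369 mm/d
Crop demand D = ETc × 30 d = 2.3369 × 30 = 70.107 mm
D − Pe = 70.107 − 36.8 = 33.307 mm
Gross irrigation = 33.307 / 0.68 = 48.981 mm
Volume = 48.981 mm × 295.0 ha × 10 = 144494.0 m³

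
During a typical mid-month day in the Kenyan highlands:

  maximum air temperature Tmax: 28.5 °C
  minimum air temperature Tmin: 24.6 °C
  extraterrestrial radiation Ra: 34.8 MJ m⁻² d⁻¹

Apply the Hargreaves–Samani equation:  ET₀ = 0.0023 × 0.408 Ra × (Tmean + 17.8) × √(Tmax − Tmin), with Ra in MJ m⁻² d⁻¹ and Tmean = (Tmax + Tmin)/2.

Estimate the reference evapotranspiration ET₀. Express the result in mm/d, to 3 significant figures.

2.86 mm/d

Tmean = (28.5 + 24.6)/2 = 26.55 °C
0.408 Ra = 0.408 × 34.8 = 14.1984 mm/d equivalent
ET₀ = 0.0023 × 14.1984 × (26.55 + 17.8) × √3.9 = 0.0023 × 14.1984 × 44.35 × 1.9748 = 2.8601 mm/d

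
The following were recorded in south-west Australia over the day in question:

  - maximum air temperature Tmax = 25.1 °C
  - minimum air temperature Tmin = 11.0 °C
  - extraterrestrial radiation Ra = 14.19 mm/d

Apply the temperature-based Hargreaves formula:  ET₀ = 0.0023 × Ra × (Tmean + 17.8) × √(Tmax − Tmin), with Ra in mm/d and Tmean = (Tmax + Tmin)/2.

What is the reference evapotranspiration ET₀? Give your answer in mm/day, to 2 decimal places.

Tmean = (25.1 + 11.0)/2 = 18.05 °C
ET₀ = 0.0023 × 14.19 × (18.05 + 17.8) × √14.1 = 0.0023 × 14.19 × 35.85 × 3.7550 = 4.3935 mm/d

4.39 mm/day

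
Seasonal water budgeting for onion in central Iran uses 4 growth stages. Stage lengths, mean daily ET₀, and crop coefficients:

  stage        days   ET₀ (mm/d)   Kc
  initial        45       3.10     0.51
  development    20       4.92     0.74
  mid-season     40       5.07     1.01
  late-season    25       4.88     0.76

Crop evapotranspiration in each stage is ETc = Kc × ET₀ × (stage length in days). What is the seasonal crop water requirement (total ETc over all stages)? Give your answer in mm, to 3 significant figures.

442 mm

initial: 0.51 × 3.10 × 45 = 71.15 mm
development: 0.74 × 4.92 × 20 = 72.82 mm
mid-season: 1.01 × 5.07 × 40 = 204.83 mm
late-season: 0.76 × 4.88 × 25 = 92.72 mm
Seasonal total = 441.52 mm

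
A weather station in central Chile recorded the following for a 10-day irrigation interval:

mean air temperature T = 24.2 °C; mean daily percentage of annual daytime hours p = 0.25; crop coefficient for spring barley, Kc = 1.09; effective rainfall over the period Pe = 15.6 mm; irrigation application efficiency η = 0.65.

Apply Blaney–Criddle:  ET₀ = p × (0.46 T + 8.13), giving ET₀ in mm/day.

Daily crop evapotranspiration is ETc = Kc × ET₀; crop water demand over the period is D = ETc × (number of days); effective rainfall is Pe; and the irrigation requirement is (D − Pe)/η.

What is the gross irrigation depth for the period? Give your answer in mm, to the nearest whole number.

ET₀ = 0.25 × (0.46 × 24.2 + 8.13) = 0.25 × 19.262 = 4.8155 mm/d
ETc = Kc × ET₀ = 1.09 × 4.8155 = 5.2489 mm/d
Crop demand D = ETc × 10 d = 5.2489 × 10 = 52.489 mm
D − Pe = 52.489 − 15.6 = 36.889 mm
Gross irrigation = 36.889 / 0.65 = 56.752 mm

57 mm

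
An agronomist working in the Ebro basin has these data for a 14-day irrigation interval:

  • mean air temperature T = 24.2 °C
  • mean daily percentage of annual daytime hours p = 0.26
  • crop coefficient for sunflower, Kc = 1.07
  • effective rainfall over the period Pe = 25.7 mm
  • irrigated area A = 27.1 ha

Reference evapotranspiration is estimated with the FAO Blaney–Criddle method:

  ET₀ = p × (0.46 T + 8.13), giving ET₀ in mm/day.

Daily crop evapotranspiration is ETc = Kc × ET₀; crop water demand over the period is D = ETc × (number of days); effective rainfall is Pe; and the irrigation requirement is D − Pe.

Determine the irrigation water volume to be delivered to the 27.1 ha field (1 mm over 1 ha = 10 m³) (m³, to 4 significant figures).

ET₀ = 0.26 × (0.46 × 24.2 + 8.13) = 0.26 × 19.262 = 5.0081 mm/d
ETc = Kc × ET₀ = 1.07 × 5.0081 = 5.3587 mm/d
Crop demand D = ETc × 14 d = 5.3587 × 14 = 75.022 mm
D − Pe = 75.022 − 25.7 = 49.322 mm
Volume = 49.322 mm × 27.1 ha × 10 = 13366.3 m³

13370 m³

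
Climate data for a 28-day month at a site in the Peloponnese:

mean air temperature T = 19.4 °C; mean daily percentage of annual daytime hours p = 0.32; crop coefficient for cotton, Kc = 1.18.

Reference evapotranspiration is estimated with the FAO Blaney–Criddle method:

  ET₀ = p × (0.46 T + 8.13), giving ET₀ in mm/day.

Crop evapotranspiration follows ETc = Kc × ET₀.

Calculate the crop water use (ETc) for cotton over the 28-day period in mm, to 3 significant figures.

180 mm

ET₀ = 0.32 × (0.46 × 19.4 + 8.13) = 0.32 × 17.054 = 5.4573 mm/d
ETc = Kc × ET₀ = 1.18 × 5.4573 = 6.4396 mm/d
Over 28 days: 6.4396 × 28 = 180.309 mm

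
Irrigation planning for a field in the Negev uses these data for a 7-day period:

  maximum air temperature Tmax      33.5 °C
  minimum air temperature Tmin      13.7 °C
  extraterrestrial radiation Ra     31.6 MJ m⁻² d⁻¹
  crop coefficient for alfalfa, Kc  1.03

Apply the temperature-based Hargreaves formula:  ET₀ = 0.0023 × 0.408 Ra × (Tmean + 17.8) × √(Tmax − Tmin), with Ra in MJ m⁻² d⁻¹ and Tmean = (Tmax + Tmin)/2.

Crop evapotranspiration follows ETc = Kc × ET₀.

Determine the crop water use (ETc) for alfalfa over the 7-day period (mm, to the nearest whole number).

Tmean = (33.5 + 13.7)/2 = 23.60 °C
0.408 Ra = 0.408 × 31.6 = 12.8928 mm/d equivalent
ET₀ = 0.0023 × 12.8928 × (23.60 + 17.8) × √19.8 = 0.0023 × 12.8928 × 41.40 × 4.4497 = 5.4627 mm/d
ETc = Kc × ET₀ = 1.03 × 5.4627 = 5.6266 mm/d
Over 7 days: 5.6266 × 7 = 39.386 mm

39 mm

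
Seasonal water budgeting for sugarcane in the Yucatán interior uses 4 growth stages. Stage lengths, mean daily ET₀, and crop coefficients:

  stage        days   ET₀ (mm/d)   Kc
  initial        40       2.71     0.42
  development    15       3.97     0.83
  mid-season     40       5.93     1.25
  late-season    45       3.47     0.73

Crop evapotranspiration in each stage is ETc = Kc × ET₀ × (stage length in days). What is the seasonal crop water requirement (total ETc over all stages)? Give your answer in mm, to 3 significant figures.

initial: 0.42 × 2.71 × 40 = 45.53 mm
development: 0.83 × 3.97 × 15 = 49.43 mm
mid-season: 1.25 × 5.93 × 40 = 296.50 mm
late-season: 0.73 × 3.47 × 45 = 113.99 mm
Seasonal total = 505.45 mm

505 mm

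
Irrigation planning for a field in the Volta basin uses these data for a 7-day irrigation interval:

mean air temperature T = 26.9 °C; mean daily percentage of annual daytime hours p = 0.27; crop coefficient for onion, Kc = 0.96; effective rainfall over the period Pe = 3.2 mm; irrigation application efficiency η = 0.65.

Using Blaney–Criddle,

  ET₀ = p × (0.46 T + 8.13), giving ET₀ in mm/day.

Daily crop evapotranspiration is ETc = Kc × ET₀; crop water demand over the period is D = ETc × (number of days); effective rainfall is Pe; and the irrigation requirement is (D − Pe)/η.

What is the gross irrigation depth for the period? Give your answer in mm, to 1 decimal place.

ET₀ = 0.27 × (0.46 × 26.9 + 8.13) = 0.27 × 20.504 = 5.5361 mm/d
ETc = Kc × ET₀ = 0.96 × 5.5361 = 5.3147 mm/d
Crop demand D = ETc × 7 d = 5.3147 × 7 = 37.203 mm
D − Pe = 37.203 − 3.2 = 34.003 mm
Gross irrigation = 34.003 / 0.65 = 52.312 mm

52.3 mm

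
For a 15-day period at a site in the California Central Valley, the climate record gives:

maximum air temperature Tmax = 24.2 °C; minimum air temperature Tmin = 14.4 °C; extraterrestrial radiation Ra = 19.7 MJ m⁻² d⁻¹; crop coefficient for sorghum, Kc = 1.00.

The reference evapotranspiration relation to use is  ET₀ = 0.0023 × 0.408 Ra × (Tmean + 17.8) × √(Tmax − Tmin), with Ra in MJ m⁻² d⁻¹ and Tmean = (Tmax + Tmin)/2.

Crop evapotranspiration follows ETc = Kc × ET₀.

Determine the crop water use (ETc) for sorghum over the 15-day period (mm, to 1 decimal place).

32.2 mm

Tmean = (24.2 + 14.4)/2 = 19.30 °C
0.408 Ra = 0.408 × 19.7 = 8.0376 mm/d equivalent
ET₀ = 0.0023 × 8.0376 × (19.30 + 17.8) × √9.8 = 0.0023 × 8.0376 × 37.10 × 3.1305 = 2.1470 mm/d
ETc = Kc × ET₀ = 1.00 × 2.1470 = 2.1470 mm/d
Over 15 days: 2.1470 × 15 = 32.205 mm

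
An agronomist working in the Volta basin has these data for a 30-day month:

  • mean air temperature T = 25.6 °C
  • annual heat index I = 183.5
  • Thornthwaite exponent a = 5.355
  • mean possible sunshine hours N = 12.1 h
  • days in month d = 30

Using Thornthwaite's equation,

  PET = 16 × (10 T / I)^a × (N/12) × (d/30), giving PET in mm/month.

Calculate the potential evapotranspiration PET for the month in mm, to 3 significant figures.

10T/I = 10 × 25.6 / 183.5 = 1.3951
(10T/I)^a = 1.3951^5.355 = 5.9479
Uncorrected PET = 16 × 5.9479 = 95.166 mm
Correction = (N/12)(d/30) = (12.1/12)(30/30) = 1.0083
PET = 95.166 × 1.0083 = 95.956 mm/month

96.0 mm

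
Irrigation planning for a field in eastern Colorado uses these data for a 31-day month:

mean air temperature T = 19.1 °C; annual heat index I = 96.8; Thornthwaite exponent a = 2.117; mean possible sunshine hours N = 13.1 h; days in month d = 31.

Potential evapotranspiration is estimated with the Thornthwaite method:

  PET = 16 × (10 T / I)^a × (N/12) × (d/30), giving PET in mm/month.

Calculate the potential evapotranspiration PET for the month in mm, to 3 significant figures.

76.1 mm

10T/I = 10 × 19.1 / 96.8 = 1.9731
(10T/I)^a = 1.9731^2.117 = 4.2153
Uncorrected PET = 16 × 4.2153 = 67.445 mm
Correction = (N/12)(d/30) = (13.1/12)(31/30) = 1.1281
PET = 67.445 × 1.1281 = 76.085 mm/month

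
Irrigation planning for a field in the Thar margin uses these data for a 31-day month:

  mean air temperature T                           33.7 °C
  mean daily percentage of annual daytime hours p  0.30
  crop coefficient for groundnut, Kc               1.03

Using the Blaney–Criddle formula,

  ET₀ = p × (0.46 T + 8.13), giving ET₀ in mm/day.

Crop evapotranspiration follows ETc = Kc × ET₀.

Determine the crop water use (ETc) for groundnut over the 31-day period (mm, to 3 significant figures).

226 mm

ET₀ = 0.30 × (0.46 × 33.7 + 8.13) = 0.30 × 23.632 = 7.0896 mm/d
ETc = Kc × ET₀ = 1.03 × 7.0896 = 7.3023 mm/d
Over 31 days: 7.3023 × 31 = 226.371 mm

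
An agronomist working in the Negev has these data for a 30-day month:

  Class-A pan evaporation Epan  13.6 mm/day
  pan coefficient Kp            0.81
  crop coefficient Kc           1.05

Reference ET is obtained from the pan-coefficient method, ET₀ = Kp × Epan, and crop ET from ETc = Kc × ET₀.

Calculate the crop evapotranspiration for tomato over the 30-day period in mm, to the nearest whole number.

347 mm

ET₀ = 0.81 × 13.6 = 11.0160 mm/d
ETc = Kc × ET₀ = 1.05 × 11.0160 = 11.5668 mm/d
Over 30 days: 11.5668 × 30 = 347.004 mm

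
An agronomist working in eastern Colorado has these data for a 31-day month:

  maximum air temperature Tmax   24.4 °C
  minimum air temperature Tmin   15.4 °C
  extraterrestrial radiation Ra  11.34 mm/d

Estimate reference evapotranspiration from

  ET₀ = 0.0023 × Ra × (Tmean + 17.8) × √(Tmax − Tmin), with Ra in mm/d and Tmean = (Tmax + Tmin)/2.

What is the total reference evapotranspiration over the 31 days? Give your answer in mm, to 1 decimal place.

91.4 mm

Tmean = (24.4 + 15.4)/2 = 19.90 °C
ET₀ = 0.0023 × 11.34 × (19.90 + 17.8) × √9.0 = 0.0023 × 11.34 × 37.70 × 3.0000 = 2.9499 mm/d
Over 31 days: 2.9499 × 31 = 91.447 mm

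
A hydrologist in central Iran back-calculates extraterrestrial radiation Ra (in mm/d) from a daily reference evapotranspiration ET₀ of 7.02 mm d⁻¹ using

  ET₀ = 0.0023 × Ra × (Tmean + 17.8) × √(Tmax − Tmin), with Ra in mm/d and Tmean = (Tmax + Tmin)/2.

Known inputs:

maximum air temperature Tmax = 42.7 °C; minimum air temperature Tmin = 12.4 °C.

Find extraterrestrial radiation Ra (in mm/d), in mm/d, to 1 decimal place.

Tmean = 27.55 °C; √ΔT = 5.5045
Ra = ET₀ / [0.0023 × (Tmean+17.8) × √ΔT] = 7.02 / (0.0023 × 45.35 × 5.5045) = 12.227 mm/d

12.2 mm/d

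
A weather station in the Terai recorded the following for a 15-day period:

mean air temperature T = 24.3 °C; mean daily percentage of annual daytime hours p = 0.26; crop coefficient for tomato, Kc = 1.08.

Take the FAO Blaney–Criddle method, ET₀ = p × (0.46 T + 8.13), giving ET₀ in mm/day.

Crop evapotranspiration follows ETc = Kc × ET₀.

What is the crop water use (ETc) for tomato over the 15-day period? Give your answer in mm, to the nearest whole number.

ET₀ = 0.26 × (0.46 × 24.3 + 8.13) = 0.26 × 19.308 = 5.0201 mm/d
ETc = Kc × ET₀ = 1.08 × 5.0201 = 5.4217 mm/d
Over 15 days: 5.4217 × 15 = 81.326 mm

81 mm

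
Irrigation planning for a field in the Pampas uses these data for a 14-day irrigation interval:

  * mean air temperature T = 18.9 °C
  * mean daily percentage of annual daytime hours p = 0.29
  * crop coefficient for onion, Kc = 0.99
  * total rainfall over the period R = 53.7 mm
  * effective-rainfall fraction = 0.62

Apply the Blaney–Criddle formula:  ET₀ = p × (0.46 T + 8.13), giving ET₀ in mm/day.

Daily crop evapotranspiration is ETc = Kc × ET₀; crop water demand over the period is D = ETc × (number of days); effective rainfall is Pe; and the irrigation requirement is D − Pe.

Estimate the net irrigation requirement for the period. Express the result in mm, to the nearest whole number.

ET₀ = 0.29 × (0.46 × 18.9 + 8.13) = 0.29 × 16.824 = 4.8790 mm/d
ETc = Kc × ET₀ = 0.99 × 4.8790 = 4.8302 mm/d
Crop demand D = ETc × 14 d = 4.8302 × 14 = 67.623 mm
Pe = 0.62 × 53.7 = 33.294 mm
D − Pe = 67.623 − 33.294 = 34.329 mm

34 mm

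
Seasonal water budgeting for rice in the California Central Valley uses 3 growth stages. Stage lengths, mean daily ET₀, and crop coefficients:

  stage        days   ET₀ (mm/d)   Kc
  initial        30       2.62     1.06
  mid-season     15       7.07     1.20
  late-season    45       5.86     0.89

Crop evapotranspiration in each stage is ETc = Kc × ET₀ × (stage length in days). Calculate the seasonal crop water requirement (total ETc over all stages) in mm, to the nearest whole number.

initial: 1.06 × 2.62 × 30 = 83.32 mm
mid-season: 1.20 × 7.07 × 15 = 127.26 mm
late-season: 0.89 × 5.86 × 45 = 234.69 mm
Seasonal total = 445.27 mm

445 mm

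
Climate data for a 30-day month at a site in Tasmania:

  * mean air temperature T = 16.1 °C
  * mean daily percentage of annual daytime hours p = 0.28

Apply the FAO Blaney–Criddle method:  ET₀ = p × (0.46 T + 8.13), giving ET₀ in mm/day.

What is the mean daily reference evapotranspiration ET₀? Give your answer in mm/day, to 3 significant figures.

ET₀ = 0.28 × (0.46 × 16.1 + 8.13) = 0.28 × 15.536 = 4.3501 mm/d

4.35 mm/day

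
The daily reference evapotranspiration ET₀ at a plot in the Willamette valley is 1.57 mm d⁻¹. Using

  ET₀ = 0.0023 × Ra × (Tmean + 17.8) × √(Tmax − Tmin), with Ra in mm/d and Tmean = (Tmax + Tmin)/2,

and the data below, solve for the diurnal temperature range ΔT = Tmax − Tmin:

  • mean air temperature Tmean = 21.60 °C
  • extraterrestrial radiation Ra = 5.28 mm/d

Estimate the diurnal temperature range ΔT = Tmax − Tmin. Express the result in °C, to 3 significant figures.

10.8 °C

√ΔT = ET₀ / [0.0023 × Ra × (Tmean+17.8)] = 1.57 / (0.0023 × 5.28 × 39.40) = 3.2813
ΔT = 3.2813² = 10.767 °C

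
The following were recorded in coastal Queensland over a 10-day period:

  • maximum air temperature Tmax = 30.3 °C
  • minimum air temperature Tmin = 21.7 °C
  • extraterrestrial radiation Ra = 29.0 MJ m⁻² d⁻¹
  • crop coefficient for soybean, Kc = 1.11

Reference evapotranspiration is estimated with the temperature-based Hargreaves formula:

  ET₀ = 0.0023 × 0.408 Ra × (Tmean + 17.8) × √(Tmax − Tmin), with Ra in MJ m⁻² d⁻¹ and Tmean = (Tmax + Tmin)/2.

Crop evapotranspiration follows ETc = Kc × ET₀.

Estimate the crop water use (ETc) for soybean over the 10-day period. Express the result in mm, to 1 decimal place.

38.8 mm

Tmean = (30.3 + 21.7)/2 = 26.00 °C
0.408 Ra = 0.408 × 29.0 = 11.8320 mm/d equivalent
ET₀ = 0.0023 × 11.8320 × (26.00 + 17.8) × √8.6 = 0.0023 × 11.8320 × 43.80 × 2.9326 = 3.4955 mm/d
ETc = Kc × ET₀ = 1.11 × 3.4955 = 3.8800 mm/d
Over 10 days: 3.8800 × 10 = 38.800 mm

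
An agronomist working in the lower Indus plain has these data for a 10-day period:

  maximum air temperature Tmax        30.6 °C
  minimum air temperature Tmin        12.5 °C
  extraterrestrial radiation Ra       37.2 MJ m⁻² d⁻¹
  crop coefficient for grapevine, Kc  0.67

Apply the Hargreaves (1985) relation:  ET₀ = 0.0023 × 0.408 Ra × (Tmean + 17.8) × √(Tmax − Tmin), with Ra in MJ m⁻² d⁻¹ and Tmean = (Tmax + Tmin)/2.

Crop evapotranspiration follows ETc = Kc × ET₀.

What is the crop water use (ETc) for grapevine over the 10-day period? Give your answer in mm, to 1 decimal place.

Tmean = (30.6 + 12.5)/2 = 21.55 °C
0.408 Ra = 0.408 × 37.2 = 15.1776 mm/d equivalent
ET₀ = 0.0023 × 15.1776 × (21.55 + 17.8) × √18.1 = 0.0023 × 15.1776 × 39.35 × 4.2544 = 5.8441 mm/d
ETc = Kc × ET₀ = 0.67 × 5.8441 = 3.9155 mm/d
Over 10 days: 3.9155 × 10 = 39.155 mm

39.2 mm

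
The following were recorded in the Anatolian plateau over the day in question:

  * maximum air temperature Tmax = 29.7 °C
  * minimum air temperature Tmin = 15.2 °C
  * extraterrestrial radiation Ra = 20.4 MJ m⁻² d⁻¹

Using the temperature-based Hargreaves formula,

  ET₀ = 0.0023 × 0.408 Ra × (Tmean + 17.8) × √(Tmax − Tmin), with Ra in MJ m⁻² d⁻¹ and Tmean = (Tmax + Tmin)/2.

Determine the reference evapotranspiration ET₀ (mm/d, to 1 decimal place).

2.9 mm/d

Tmean = (29.7 + 15.2)/2 = 22.45 °C
0.408 Ra = 0.408 × 20.4 = 8.3232 mm/d equivalent
ET₀ = 0.0023 × 8.3232 × (22.45 + 17.8) × √14.5 = 0.0023 × 8.3232 × 40.25 × 3.8079 = 2.9341 mm/d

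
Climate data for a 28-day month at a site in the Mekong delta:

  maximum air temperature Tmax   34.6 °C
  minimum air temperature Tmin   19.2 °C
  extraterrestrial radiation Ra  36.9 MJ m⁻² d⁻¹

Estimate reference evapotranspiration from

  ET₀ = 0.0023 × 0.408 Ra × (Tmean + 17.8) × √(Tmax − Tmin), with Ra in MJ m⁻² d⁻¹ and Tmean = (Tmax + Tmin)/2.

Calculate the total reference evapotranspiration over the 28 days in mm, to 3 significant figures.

Tmean = (34.6 + 19.2)/2 = 26.90 °C
0.408 Ra = 0.408 × 36.9 = 15.0552 mm/d equivalent
ET₀ = 0.0023 × 15.0552 × (26.90 + 17.8) × √15.4 = 0.0023 × 15.0552 × 44.70 × 3.9243 = 6.0741 mm/d
Over 28 days: 6.0741 × 28 = 170.075 mm

170 mm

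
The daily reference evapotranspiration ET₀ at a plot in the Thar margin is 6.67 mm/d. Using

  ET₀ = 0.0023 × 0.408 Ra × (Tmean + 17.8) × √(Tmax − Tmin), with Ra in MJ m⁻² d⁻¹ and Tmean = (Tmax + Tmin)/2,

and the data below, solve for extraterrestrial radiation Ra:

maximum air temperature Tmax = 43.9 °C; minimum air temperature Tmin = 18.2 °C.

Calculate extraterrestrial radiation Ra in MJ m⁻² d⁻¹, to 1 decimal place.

28.7 MJ m⁻² d⁻¹

Tmean = (43.9+18.2)/2 = 31.05 °C; ΔT = 25.7
Ra = ET₀ / [0.0023 × 0.408 × (Tmean+17.8) × √ΔT]
   = 6.67 / (0.0023 × 0.408 × 48.85 × 5.0695) = 28.702 MJ m⁻² d⁻¹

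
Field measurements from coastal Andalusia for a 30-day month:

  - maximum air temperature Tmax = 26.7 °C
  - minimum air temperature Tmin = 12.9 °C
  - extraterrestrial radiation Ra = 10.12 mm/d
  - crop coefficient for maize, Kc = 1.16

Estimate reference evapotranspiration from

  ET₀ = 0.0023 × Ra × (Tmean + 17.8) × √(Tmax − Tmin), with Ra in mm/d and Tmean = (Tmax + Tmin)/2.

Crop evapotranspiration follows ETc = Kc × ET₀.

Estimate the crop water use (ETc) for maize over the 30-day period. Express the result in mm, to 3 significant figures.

113 mm

Tmean = (26.7 + 12.9)/2 = 19.80 °C
ET₀ = 0.0023 × 10.12 × (19.80 + 17.8) × √13.8 = 0.0023 × 10.12 × 37.60 × 3.7148 = 3.2511 mm/d
ETc = Kc × ET₀ = 1.16 × 3.2511 = 3.7713 mm/d
Over 30 days: 3.7713 × 30 = 113.139 mm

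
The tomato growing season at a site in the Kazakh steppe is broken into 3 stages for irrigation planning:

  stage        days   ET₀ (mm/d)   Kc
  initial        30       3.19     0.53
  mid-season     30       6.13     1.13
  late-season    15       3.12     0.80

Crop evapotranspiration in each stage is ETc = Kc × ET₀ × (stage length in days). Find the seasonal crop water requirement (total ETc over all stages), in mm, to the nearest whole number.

initial: 0.53 × 3.19 × 30 = 50.72 mm
mid-season: 1.13 × 6.13 × 30 = 207.81 mm
late-season: 0.80 × 3.12 × 15 = 37.44 mm
Seasonal total = 295.97 mm

296 mm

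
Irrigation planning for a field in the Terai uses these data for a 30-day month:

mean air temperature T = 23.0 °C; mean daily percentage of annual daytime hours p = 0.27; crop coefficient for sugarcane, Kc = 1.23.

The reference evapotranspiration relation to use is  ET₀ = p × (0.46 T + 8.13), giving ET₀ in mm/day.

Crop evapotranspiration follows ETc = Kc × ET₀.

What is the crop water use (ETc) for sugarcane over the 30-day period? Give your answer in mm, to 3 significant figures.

ET₀ = 0.27 × (0.46 × 23.0 + 8.13) = 0.27 × 18.710 = 5.0517 mm/d
ETc = Kc × ET₀ = 1.23 × 5.0517 = 6.2136 mm/d
Over 30 days: 6.2136 × 30 = 186.408 mm

186 mm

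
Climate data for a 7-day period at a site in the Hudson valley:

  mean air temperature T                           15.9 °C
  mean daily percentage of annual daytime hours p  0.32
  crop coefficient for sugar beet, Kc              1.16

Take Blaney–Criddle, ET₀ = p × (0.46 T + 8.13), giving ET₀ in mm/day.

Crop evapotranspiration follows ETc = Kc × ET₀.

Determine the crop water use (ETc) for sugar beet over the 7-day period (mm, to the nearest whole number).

ET₀ = 0.32 × (0.46 × 15.9 + 8.13) = 0.32 × 15.444 = 4.9421 mm/d
ETc = Kc × ET₀ = 1.16 × 4.9421 = 5.7328 mm/d
Over 7 days: 5.7328 × 7 = 40.130 mm

40 mm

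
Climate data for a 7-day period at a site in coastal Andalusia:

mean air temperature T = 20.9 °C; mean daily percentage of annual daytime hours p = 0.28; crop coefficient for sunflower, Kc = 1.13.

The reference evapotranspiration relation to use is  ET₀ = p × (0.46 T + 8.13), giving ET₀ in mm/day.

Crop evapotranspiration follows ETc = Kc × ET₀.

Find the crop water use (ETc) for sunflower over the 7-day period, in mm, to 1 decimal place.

ET₀ = 0.28 × (0.46 × 20.9 + 8.13) = 0.28 × 17.744 = 4.9683 mm/d
ETc = Kc × ET₀ = 1.13 × 4.9683 = 5.6142 mm/d
Over 7 days: 5.6142 × 7 = 39.299 mm

39.3 mm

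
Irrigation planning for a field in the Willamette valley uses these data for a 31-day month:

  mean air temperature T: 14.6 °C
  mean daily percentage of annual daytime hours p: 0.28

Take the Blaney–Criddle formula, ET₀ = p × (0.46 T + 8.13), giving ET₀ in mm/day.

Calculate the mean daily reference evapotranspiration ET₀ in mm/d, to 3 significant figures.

4.16 mm/d

ET₀ = 0.28 × (0.46 × 14.6 + 8.13) = 0.28 × 14.846 = 4.1569 mm/d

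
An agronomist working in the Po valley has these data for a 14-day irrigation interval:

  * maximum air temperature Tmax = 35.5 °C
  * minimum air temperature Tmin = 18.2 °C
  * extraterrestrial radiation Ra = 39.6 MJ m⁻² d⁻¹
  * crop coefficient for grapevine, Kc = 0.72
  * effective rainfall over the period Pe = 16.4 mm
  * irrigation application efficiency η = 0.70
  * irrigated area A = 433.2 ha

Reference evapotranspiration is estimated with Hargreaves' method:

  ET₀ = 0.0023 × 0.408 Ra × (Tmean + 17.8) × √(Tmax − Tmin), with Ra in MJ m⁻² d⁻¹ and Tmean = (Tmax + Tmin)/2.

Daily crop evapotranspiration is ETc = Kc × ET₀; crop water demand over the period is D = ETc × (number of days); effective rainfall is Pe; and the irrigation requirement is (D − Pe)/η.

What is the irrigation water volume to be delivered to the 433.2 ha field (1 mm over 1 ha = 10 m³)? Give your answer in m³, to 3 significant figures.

Tmean = (35.5 + 18.2)/2 = 26.85 °C
0.408 Ra = 0.408 × 39.6 = 16.1568 mm/d equivalent
ET₀ = 0.0023 × 16.1568 × (26.85 + 17.8) × √17.3 = 0.0023 × 16.1568 × 44.65 × 4.1593 = 6.9012 mm/d
ETc = Kc × ET₀ = 0.72 × 6.9012 = 4.9689 mm/d
Crop demand D = ETc × 14 d = 4.9689 × 14 = 69.565 mm
D − Pe = 69.565 − 16.4 = 53.165 mm
Gross irrigation = 53.165 / 0.70 = 75.950 mm
Volume = 75.950 mm × 433.2 ha × 10 = 329015.4 m³

329000 m³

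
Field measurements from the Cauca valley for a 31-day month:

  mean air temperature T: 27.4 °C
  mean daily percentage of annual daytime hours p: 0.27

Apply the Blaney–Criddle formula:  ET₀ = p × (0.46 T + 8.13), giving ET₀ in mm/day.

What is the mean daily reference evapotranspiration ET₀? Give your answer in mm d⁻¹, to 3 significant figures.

ET₀ = 0.27 × (0.46 × 27.4 + 8.13) = 0.27 × 20.734 = 5.5982 mm/d

5.60 mm d⁻¹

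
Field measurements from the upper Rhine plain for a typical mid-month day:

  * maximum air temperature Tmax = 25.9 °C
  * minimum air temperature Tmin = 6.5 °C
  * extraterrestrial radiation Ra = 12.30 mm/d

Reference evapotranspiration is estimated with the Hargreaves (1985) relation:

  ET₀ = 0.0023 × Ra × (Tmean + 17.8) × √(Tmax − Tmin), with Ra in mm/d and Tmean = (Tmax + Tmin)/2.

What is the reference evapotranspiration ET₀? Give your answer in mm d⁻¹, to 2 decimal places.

Tmean = (25.9 + 6.5)/2 = 16.20 °C
ET₀ = 0.0023 × 12.30 × (16.20 + 17.8) × √19.4 = 0.0023 × 12.30 × 34.00 × 4.4045 = 4.2365 mm/d

4.24 mm d⁻¹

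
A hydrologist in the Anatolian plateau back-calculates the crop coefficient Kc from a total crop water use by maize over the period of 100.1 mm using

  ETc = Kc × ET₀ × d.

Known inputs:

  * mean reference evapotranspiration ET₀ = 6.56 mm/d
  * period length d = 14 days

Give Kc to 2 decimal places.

1.09

ETc = Kc × ET₀ × d  ⇒  Kc = ETc / (ET₀ × d)
Kc = 100.1 / (6.56 × 14) = 100.1 / 91.84 = 1.0899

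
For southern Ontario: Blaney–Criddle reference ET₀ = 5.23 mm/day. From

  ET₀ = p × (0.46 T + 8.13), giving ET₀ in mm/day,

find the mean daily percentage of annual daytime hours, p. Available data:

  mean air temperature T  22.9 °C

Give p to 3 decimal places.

0.280

p = ET₀ / (0.46 T + 8.13) = 5.23 / (0.46 × 22.9 + 8.13) = 5.23 / 18.664 = 0.2802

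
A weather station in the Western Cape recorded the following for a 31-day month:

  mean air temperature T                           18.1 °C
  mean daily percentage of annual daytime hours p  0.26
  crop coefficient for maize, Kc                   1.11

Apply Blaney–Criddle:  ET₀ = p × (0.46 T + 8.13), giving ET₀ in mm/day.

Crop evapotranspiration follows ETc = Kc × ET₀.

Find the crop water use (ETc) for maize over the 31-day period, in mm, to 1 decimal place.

ET₀ = 0.26 × (0.46 × 18.1 + 8.13) = 0.26 × 16.456 = 4.2786 mm/d
ETc = Kc × ET₀ = 1.11 × 4.2786 = 4.7492 mm/d
Over 31 days: 4.7492 × 31 = 147.225 mm

147.2 mm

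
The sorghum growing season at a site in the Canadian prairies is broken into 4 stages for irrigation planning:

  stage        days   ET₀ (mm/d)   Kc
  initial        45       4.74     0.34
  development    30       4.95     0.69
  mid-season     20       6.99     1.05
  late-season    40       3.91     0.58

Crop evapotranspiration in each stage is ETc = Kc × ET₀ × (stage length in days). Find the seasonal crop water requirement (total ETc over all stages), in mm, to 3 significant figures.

412 mm

initial: 0.34 × 4.74 × 45 = 72.52 mm
development: 0.69 × 4.95 × 30 = 102.47 mm
mid-season: 1.05 × 6.99 × 20 = 146.79 mm
late-season: 0.58 × 3.91 × 40 = 90.71 mm
Seasonal total = 412.49 mm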